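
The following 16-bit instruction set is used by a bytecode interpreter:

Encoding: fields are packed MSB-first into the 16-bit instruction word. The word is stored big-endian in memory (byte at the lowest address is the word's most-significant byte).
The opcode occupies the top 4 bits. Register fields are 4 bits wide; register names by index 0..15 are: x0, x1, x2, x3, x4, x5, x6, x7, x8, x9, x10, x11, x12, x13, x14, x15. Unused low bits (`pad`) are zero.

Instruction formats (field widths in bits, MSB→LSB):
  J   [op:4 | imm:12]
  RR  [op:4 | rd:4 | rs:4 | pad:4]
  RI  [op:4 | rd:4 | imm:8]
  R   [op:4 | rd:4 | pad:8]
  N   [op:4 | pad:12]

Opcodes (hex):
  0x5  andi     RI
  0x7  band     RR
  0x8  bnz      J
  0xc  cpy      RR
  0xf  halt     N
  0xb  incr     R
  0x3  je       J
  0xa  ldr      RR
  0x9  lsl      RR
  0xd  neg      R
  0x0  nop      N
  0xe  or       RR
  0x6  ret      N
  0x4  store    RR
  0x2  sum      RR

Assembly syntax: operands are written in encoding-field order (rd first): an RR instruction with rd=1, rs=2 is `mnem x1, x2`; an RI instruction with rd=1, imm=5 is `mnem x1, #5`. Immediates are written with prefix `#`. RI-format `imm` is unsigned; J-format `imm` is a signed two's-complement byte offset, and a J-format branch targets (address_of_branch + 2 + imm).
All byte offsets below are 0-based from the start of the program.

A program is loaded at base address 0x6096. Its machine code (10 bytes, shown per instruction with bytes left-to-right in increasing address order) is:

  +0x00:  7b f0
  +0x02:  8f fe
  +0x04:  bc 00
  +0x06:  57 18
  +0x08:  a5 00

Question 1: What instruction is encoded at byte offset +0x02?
[02] 8f fe → 0x8ffe
  top 4b → 0x8 → bnz [J]
  imm: (w>>0)&0xfff=0xffe (s12→-2) → #-2

bnz #-2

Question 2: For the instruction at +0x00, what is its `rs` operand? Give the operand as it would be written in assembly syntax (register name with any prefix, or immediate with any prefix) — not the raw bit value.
+0x00: 7b f0 ⇒ word 0x7bf0 (big)
  top 4b → 0x7 → band [RR]
  rd@[11:8]=0xb ⇒ x11
  rs@[7:4]=0xf ⇒ x15

x15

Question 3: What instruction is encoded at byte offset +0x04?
incr x12

off 0x04: read bc 00 as big → 0xbc00
  top 4b → 0xb → incr [R]
  rd@[11:8]=0xc ⇒ x12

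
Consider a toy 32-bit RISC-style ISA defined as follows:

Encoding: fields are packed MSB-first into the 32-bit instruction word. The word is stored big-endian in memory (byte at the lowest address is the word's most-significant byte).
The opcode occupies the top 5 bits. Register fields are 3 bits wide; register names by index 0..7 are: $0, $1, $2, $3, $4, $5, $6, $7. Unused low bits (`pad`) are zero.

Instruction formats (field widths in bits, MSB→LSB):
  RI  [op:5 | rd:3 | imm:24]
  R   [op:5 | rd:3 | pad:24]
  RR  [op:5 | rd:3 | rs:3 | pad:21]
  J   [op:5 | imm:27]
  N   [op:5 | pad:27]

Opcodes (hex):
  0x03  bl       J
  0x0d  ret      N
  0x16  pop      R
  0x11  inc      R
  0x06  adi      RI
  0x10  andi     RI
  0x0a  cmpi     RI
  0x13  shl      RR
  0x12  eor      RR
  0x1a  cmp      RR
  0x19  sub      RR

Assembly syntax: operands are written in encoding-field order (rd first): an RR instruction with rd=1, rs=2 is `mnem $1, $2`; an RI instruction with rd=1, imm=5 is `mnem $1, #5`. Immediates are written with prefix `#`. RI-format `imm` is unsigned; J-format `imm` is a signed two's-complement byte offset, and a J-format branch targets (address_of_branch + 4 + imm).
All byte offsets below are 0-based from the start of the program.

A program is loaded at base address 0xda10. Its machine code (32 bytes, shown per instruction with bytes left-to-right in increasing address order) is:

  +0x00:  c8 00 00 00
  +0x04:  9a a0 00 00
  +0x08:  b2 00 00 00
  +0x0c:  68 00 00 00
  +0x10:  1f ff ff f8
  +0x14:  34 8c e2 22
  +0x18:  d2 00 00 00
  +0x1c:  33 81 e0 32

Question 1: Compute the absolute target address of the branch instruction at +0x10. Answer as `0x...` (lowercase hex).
+0x10: 1f ff ff f8 ⇒ word 0x1ffffff8 (big)
  opcode bits[31:27]=0x3: bl/J
  [26:0] imm=134217720 (s27→-8) = #-8
  target = base 0xda10 + off 0x10 + 4 + imm -8 = 0xda1c

0xda1c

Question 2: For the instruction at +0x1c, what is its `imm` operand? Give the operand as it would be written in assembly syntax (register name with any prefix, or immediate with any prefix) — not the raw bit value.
#8511538

off 0x1c: read 33 81 e0 32 as big → 0x3381e032
  top 5b → 0x6 → adi [RI]
  rd@[26:24]=0x3 ⇒ $3
  imm@[23:0]=0x81e032 ⇒ #8511538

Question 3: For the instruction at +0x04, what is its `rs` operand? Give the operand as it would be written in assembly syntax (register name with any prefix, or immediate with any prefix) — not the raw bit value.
off 0x04: read 9a a0 00 00 as big → 0x9aa00000
  top 5b → 0x13 → shl [RR]
  [26:24] rd=2 = $2
  [23:21] rs=5 = $5

$5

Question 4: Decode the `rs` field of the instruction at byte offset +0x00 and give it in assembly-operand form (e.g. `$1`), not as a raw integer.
off 0x00: read c8 00 00 00 as big → 0xc8000000
  op=0xc8000000>>27=0x19 ⇒ sub (RR)
  rd: (w>>24)&0x7=0x0 → $0
  rs: (w>>21)&0x7=0x0 → $0

$0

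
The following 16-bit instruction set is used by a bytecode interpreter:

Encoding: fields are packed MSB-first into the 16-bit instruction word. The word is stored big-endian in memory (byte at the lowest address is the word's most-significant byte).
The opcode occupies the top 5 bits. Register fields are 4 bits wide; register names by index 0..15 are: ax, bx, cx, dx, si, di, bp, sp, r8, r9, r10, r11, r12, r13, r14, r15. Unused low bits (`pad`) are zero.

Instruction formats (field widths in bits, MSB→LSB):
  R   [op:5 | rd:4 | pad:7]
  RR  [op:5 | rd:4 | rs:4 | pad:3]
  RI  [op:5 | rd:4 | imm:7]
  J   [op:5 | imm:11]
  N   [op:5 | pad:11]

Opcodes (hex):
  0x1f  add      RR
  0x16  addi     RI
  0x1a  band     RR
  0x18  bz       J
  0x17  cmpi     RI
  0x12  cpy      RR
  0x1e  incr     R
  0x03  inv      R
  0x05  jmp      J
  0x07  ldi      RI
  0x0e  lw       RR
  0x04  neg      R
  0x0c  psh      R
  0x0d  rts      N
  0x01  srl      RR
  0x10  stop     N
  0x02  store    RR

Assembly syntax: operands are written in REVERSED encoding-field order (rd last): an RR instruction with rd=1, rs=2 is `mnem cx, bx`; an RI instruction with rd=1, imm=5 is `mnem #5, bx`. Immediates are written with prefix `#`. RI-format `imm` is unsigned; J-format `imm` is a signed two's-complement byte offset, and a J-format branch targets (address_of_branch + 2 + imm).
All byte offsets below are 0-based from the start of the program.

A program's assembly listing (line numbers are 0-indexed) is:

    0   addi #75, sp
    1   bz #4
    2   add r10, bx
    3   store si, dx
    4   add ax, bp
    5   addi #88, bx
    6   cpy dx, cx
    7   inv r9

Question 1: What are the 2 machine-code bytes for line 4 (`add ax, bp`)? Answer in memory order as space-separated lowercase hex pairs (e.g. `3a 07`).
4. add fields op=0x1f:5|rd=6:4|rs=0:4|pad=0:3 → word fb00h → fb 00

fb 00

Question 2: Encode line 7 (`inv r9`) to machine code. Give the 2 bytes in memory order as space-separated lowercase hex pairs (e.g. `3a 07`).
L7: inv op=0x3:5|rd=9:4|pad=0:7 ⇒ 0x1c80 ⇒ big 1c 80

1c 80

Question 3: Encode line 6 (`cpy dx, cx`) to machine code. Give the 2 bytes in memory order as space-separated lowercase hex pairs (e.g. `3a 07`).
91 18

line 6 (cpy): pack op=0x12:5|rd=2:4|rs=3:4|pad=0:3 = 0x9118; big→ 91 18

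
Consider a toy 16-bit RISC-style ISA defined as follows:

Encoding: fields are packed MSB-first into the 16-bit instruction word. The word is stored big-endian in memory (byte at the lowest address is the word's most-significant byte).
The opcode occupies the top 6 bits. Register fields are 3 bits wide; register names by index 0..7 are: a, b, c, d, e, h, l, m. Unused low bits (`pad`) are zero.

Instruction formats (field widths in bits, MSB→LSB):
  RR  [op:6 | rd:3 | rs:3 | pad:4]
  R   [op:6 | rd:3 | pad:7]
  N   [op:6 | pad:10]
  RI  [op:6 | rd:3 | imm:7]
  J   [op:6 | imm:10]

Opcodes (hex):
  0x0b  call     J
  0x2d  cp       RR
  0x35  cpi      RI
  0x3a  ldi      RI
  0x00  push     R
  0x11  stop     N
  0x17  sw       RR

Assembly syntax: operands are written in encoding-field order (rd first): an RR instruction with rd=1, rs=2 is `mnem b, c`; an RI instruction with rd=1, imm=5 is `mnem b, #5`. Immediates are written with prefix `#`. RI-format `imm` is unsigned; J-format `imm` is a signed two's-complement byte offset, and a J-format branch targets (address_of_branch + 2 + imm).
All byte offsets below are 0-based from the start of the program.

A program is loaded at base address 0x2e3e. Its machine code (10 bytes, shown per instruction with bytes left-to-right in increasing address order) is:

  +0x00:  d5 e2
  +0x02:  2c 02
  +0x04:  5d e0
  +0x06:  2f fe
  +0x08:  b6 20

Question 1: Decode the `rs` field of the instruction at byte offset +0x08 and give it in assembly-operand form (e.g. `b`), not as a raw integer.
[08] b6 20 → 0xb620
  opcode bits[15:10]=0x2d: cp/RR
  rd: (w>>7)&0x7=0x4 → e
  rs: (w>>4)&0x7=0x2 → c

c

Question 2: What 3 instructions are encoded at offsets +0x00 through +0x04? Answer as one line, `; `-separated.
+0x00: d5 e2 ⇒ word 0xd5e2 (big)
  opcode bits[15:10]=0x35: cpi/RI
  rd: (w>>7)&0x7=0x3 → d
  imm: (w>>0)&0x7f=0x62 → #98
+0x02: 2c 02 ⇒ word 0x2c02 (big)
  opcode bits[15:10]=0xb: call/J
  imm: (w>>0)&0x3ff=0x2 → #2
+0x04: 5d e0 ⇒ word 0x5de0 (big)
  opcode bits[15:10]=0x17: sw/RR
  rd: (w>>7)&0x7=0x3 → d
  rs: (w>>4)&0x7=0x6 → l

cpi d, #98; call #2; sw d, l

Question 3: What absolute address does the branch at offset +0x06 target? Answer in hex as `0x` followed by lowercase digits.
0x2e44

[06] 2f fe → 0x2ffe
  op=0x2ffe>>10=0xb ⇒ call (J)
  [9:0] imm=1022 (s10→-2) = #-2
  target = base 0x2e3e + off 0x06 + 2 + imm -2 = 0x2e44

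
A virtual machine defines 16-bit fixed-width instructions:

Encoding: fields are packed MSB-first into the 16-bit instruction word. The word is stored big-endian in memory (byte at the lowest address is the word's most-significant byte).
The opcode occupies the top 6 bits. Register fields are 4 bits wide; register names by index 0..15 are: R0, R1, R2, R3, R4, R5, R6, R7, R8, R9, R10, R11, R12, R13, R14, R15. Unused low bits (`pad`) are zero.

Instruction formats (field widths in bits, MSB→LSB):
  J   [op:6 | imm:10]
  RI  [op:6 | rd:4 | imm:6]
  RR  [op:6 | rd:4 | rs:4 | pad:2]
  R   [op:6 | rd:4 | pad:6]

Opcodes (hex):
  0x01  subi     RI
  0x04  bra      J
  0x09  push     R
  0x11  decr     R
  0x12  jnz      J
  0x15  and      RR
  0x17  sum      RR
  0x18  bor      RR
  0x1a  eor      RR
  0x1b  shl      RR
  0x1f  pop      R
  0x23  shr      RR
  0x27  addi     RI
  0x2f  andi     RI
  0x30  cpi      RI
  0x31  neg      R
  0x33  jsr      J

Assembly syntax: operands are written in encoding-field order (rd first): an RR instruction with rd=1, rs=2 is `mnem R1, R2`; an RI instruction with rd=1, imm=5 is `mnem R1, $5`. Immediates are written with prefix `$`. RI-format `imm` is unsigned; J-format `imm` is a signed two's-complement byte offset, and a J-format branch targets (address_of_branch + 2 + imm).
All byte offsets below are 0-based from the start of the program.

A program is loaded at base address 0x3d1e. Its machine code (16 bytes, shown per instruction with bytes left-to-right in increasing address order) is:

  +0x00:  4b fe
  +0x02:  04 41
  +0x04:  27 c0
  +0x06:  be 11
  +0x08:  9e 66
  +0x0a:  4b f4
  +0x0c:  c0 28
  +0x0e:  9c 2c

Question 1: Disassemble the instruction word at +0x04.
push R15

+0x04: 27 c0 ⇒ word 0x27c0 (big)
  top 6b → 0x9 → push [R]
  rd: (w>>6)&0xf=0xf → R15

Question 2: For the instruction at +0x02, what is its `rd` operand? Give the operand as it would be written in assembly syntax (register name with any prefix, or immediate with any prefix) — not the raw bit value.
off 0x02: read 04 41 as big → 0x0441
  opcode bits[15:10]=0x1: subi/RI
  rd@[9:6]=0x1 ⇒ R1
  imm@[5:0]=0x1 ⇒ $1

R1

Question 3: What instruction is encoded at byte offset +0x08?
addi R9, $38

off 0x08: read 9e 66 as big → 0x9e66
  opcode bits[15:10]=0x27: addi/RI
  [9:6] rd=9 = R9
  [5:0] imm=38 = $38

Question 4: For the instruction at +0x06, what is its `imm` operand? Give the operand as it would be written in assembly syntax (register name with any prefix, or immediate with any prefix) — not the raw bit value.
off 0x06: read be 11 as big → 0xbe11
  op=0xbe11>>10=0x2f ⇒ andi (RI)
  rd: (w>>6)&0xf=0x8 → R8
  imm: (w>>0)&0x3f=0x11 → $17

$17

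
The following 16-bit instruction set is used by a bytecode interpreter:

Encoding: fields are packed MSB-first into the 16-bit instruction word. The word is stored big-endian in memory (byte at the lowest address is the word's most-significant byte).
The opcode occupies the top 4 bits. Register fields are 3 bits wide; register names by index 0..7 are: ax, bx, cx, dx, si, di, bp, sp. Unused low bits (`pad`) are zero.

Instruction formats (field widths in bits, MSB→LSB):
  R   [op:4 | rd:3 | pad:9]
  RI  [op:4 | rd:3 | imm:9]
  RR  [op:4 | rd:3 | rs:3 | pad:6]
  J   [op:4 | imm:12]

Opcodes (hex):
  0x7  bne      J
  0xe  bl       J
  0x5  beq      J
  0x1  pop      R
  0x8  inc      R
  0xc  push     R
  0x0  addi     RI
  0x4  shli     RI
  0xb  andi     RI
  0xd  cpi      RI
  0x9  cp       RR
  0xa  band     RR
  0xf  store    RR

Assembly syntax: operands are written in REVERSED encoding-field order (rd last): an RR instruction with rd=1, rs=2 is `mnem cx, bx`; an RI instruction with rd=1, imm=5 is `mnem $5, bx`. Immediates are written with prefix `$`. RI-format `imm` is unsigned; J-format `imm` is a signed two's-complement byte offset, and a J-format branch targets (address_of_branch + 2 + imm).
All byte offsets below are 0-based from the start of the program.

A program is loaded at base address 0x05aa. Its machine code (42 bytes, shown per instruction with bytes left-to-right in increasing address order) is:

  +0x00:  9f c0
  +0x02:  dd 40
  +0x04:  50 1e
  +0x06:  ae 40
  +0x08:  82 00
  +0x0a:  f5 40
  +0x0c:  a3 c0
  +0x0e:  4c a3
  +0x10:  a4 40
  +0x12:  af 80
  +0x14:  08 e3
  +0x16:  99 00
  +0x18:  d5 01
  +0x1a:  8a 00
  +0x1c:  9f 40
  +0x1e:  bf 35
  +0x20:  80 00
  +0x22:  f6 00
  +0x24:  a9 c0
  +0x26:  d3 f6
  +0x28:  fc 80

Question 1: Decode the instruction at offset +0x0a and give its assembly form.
store di, cx

[0a] f5 40 → 0xf540
  opcode bits[15:12]=0xf: store/RR
  rd@[11:9]=0x2 ⇒ cx
  rs@[8:6]=0x5 ⇒ di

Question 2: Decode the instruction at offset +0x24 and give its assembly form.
band sp, si

@+24  big-endian(a9 c0) = 0xa9c0
  opcode bits[15:12]=0xa: band/RR
  rd@[11:9]=0x4 ⇒ si
  rs@[8:6]=0x7 ⇒ sp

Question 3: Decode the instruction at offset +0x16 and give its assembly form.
cp si, si

[16] 99 00 → 0x9900
  top 4b → 0x9 → cp [RR]
  rd@[11:9]=0x4 ⇒ si
  rs@[8:6]=0x4 ⇒ si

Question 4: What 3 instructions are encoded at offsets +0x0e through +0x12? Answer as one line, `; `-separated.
@+0e  big-endian(4c a3) = 0x4ca3
  opcode bits[15:12]=0x4: shli/RI
  rd@[11:9]=0x6 ⇒ bp
  imm@[8:0]=0xa3 ⇒ $163
@+10  big-endian(a4 40) = 0xa440
  opcode bits[15:12]=0xa: band/RR
  rd@[11:9]=0x2 ⇒ cx
  rs@[8:6]=0x1 ⇒ bx
@+12  big-endian(af 80) = 0xaf80
  opcode bits[15:12]=0xa: band/RR
  rd@[11:9]=0x7 ⇒ sp
  rs@[8:6]=0x6 ⇒ bp

shli $163, bp; band bx, cx; band bp, sp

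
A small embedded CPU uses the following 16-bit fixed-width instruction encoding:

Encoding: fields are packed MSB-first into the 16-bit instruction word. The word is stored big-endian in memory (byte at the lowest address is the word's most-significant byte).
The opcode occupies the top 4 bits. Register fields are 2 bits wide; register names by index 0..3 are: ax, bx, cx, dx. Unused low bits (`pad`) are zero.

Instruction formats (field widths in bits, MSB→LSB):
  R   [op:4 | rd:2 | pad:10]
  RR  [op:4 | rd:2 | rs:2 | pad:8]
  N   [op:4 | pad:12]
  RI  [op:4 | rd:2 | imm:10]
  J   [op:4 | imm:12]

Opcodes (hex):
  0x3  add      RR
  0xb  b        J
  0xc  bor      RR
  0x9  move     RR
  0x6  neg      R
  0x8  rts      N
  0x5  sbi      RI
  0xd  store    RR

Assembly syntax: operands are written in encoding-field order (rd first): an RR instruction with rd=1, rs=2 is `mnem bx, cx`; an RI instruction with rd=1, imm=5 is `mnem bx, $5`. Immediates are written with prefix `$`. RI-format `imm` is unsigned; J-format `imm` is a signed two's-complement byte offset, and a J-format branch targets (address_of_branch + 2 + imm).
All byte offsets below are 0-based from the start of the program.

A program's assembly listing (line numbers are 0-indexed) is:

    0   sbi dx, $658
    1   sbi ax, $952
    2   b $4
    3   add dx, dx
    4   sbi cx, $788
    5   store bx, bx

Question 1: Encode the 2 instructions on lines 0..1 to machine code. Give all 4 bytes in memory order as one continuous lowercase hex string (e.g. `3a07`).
L0: sbi op=0x5:4|rd=3:2|imm=658:10 ⇒ 0x5e92 ⇒ big 5e 92
L1: sbi op=0x5:4|rd=0:2|imm=952:10 ⇒ 0x53b8 ⇒ big 53 b8

5e9253b8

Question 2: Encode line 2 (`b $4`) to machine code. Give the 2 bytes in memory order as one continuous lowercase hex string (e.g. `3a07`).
b004

line 2 (b): pack op=0xb:4|imm=4:12 = 0xb004; big→ b0 04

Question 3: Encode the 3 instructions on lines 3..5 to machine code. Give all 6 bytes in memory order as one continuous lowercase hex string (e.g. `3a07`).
line 3 (add): pack op=0x3:4|rd=3:2|rs=3:2|pad=0:8 = 0x3f00; big→ 3f 00
line 4 (sbi): pack op=0x5:4|rd=2:2|imm=788:10 = 0x5b14; big→ 5b 14
line 5 (store): pack op=0xd:4|rd=1:2|rs=1:2|pad=0:8 = 0xd500; big→ d5 00

3f005b14d500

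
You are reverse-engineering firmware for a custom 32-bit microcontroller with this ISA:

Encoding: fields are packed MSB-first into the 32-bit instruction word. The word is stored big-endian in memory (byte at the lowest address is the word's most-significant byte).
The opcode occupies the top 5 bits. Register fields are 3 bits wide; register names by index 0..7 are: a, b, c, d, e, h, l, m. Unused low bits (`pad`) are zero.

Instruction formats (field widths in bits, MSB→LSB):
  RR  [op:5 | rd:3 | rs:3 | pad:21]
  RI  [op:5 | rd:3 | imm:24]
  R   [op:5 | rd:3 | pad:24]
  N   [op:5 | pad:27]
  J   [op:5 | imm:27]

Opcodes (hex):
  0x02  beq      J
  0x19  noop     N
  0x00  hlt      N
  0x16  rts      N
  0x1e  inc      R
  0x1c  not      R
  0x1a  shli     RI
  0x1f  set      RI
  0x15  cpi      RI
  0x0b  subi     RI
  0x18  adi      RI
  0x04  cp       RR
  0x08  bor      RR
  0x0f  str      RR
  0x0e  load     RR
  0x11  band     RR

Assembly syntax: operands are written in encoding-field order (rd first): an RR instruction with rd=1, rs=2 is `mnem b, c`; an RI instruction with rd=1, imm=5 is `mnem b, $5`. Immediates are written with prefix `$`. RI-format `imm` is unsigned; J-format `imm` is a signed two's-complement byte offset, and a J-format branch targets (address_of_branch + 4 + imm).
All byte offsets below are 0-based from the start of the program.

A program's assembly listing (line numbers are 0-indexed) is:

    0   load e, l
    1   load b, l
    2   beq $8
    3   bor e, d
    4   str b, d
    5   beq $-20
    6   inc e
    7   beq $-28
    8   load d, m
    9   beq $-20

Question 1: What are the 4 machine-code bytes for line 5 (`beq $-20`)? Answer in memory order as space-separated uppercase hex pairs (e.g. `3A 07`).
5. beq fields op=0x2:5|imm=-20:27 → word 17ffffech → 17 ff ff ec

17 FF FF EC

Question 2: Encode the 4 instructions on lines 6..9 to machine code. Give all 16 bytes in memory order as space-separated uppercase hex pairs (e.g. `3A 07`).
L6: inc op=0x1e:5|rd=4:3|pad=0:24 ⇒ 0xf4000000 ⇒ big f4 00 00 00
L7: beq op=0x2:5|imm=-28:27 ⇒ 0x17ffffe4 ⇒ big 17 ff ff e4
L8: load op=0xe:5|rd=3:3|rs=7:3|pad=0:21 ⇒ 0x73e00000 ⇒ big 73 e0 00 00
L9: beq op=0x2:5|imm=-20:27 ⇒ 0x17ffffec ⇒ big 17 ff ff ec

F4 00 00 00 17 FF FF E4 73 E0 00 00 17 FF FF EC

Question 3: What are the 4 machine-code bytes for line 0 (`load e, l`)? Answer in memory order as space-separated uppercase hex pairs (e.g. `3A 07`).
74 C0 00 00

L0: load op=0xe:5|rd=4:3|rs=6:3|pad=0:21 ⇒ 0x74c00000 ⇒ big 74 c0 00 00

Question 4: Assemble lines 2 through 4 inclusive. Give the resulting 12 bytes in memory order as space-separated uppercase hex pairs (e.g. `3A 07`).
10 00 00 08 44 60 00 00 79 60 00 00

line 2 (beq): pack op=0x2:5|imm=8:27 = 0x10000008; big→ 10 00 00 08
line 3 (bor): pack op=0x8:5|rd=4:3|rs=3:3|pad=0:21 = 0x44600000; big→ 44 60 00 00
line 4 (str): pack op=0xf:5|rd=1:3|rs=3:3|pad=0:21 = 0x79600000; big→ 79 60 00 00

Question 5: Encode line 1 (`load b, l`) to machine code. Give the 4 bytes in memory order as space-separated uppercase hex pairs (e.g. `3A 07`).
71 C0 00 00

line 1 (load): pack op=0xe:5|rd=1:3|rs=6:3|pad=0:21 = 0x71c00000; big→ 71 c0 00 00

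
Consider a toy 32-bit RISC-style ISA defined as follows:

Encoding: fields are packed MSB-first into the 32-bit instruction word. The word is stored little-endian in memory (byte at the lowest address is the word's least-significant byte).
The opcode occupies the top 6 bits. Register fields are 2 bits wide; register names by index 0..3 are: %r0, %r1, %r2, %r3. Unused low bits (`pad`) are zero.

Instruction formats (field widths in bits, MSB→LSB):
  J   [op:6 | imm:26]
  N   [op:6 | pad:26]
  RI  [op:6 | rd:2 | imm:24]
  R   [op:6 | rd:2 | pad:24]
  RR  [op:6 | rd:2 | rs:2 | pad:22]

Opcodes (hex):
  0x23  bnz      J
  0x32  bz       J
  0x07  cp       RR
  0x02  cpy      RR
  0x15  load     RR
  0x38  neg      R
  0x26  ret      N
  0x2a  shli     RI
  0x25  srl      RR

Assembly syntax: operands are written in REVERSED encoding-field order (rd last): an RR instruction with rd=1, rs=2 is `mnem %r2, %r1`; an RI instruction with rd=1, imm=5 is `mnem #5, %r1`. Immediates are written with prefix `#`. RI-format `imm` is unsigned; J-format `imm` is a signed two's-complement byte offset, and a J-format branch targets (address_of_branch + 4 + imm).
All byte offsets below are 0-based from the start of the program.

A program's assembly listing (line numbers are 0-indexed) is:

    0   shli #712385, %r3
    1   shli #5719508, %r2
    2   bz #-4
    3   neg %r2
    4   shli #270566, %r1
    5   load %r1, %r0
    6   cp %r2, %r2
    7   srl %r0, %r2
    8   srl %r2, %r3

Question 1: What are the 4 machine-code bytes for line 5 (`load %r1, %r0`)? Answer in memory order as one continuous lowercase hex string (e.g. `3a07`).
L5: load op=0x15:6|rd=0:2|rs=1:2|pad=0:22 ⇒ 0x54400000 ⇒ little 00 00 40 54

00004054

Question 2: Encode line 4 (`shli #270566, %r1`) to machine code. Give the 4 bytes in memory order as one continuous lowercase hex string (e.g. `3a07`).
line 4 (shli): pack op=0x2a:6|rd=1:2|imm=270566:24 = 0xa90420e6; little→ e6 20 04 a9

e62004a9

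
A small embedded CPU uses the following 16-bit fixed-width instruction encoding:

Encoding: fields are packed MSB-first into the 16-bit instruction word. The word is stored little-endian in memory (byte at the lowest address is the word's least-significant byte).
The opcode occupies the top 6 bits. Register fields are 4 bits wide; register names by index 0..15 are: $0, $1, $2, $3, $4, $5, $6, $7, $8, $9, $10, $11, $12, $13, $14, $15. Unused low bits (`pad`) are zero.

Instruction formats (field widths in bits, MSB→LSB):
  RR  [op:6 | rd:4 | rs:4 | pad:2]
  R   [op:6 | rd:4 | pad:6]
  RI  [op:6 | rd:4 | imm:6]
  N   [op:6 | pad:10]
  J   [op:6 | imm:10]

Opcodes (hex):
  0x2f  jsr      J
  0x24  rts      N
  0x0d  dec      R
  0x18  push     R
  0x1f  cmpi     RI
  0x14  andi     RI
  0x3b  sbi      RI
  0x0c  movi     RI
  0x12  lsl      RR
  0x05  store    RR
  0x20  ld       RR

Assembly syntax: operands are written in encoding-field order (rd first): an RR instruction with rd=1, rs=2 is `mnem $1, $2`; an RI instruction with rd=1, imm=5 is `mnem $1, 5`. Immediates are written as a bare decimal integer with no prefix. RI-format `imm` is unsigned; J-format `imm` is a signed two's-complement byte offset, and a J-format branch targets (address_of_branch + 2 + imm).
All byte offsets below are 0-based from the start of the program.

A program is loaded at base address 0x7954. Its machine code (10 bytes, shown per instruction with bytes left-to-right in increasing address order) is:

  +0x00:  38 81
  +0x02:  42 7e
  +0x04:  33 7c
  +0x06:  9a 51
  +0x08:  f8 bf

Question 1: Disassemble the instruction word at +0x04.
[04] 33 7c → 0x7c33
  op=0x7c33>>10=0x1f ⇒ cmpi (RI)
  [9:6] rd=0 = $0
  [5:0] imm=51 = 51

cmpi $0, 51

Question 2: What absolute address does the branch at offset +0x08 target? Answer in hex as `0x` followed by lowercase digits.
+0x08: f8 bf ⇒ word 0xbff8 (little)
  opcode bits[15:10]=0x2f: jsr/J
  [9:0] imm=1016 (s10→-8) = -8
  target = base 0x7954 + off 0x08 + 2 + imm -8 = 0x7956

0x7956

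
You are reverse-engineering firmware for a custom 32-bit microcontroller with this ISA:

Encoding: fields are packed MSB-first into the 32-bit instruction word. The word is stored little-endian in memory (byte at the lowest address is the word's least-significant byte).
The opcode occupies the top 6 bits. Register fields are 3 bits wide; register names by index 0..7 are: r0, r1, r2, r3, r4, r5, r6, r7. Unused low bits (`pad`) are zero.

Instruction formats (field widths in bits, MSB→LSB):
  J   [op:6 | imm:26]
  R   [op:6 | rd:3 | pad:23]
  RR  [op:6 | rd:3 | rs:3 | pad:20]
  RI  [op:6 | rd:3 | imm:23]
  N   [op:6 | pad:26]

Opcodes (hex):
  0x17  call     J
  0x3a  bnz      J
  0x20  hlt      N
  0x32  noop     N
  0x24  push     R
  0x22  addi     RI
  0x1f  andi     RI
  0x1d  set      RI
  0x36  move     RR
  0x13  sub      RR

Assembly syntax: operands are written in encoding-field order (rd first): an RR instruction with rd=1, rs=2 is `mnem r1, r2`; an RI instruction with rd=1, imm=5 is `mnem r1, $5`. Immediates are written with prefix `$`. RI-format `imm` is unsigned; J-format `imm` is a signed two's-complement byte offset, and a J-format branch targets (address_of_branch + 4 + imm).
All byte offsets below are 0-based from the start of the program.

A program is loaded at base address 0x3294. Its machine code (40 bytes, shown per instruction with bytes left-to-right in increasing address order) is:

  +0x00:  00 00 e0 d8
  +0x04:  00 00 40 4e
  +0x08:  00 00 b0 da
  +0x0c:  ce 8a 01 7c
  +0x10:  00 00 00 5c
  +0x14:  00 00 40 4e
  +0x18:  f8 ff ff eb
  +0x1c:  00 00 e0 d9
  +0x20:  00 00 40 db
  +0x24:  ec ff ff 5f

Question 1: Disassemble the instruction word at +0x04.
[04] 00 00 40 4e → 0x4e400000
  opcode bits[31:26]=0x13: sub/RR
  rd: (w>>23)&0x7=0x4 → r4
  rs: (w>>20)&0x7=0x4 → r4

sub r4, r4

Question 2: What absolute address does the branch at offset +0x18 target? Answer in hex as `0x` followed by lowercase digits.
0x32a8

[18] f8 ff ff eb → 0xebfffff8
  op=0xebfffff8>>26=0x3a ⇒ bnz (J)
  [25:0] imm=67108856 (s26→-8) = $-8
  target = base 0x3294 + off 0x18 + 4 + imm -8 = 0x32a8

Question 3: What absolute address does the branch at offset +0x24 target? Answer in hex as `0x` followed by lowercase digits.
0x32a8

off 0x24: read ec ff ff 5f as little → 0x5fffffec
  op=0x5fffffec>>26=0x17 ⇒ call (J)
  [25:0] imm=67108844 (s26→-20) = $-20
  target = base 0x3294 + off 0x24 + 4 + imm -20 = 0x32a8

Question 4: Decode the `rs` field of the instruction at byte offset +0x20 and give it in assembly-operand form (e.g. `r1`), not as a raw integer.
@+20  little-endian(00 00 40 db) = 0xdb400000
  opcode bits[31:26]=0x36: move/RR
  [25:23] rd=6 = r6
  [22:20] rs=4 = r4

r4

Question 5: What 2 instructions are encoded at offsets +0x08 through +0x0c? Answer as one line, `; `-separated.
@+08  little-endian(00 00 b0 da) = 0xdab00000
  opcode bits[31:26]=0x36: move/RR
  rd: (w>>23)&0x7=0x5 → r5
  rs: (w>>20)&0x7=0x3 → r3
@+0c  little-endian(ce 8a 01 7c) = 0x7c018ace
  opcode bits[31:26]=0x1f: andi/RI
  rd: (w>>23)&0x7=0x0 → r0
  imm: (w>>0)&0x7fffff=0x18ace → $101070

move r5, r3; andi r0, $101070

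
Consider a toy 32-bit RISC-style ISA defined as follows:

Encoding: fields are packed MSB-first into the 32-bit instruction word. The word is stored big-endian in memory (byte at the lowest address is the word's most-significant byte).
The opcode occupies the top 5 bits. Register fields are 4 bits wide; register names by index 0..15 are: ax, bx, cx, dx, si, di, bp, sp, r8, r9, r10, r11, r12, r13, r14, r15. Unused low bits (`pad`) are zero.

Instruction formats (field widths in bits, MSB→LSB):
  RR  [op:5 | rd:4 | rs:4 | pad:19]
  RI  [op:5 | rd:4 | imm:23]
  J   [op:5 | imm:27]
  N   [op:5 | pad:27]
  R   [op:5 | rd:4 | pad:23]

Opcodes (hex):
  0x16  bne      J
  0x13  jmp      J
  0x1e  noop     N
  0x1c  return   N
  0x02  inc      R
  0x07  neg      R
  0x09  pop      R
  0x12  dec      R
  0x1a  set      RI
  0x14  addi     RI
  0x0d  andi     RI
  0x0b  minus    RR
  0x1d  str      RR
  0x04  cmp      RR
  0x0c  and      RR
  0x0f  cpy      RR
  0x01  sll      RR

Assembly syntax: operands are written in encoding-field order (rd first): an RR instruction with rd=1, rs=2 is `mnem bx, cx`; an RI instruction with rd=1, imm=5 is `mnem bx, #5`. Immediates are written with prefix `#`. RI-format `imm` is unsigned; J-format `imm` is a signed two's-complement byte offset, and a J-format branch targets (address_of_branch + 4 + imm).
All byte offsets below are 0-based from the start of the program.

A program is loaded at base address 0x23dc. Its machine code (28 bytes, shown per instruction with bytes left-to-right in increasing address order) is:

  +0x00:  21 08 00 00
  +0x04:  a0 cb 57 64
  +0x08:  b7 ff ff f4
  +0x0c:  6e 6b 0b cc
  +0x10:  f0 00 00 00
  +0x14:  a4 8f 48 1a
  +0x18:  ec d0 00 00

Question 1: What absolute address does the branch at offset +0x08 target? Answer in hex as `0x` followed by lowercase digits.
@+08  big-endian(b7 ff ff f4) = 0xb7fffff4
  top 5b → 0x16 → bne [J]
  [26:0] imm=134217716 (s27→-12) = #-12
  target = base 0x23dc + off 0x08 + 4 + imm -12 = 0x23dc

0x23dc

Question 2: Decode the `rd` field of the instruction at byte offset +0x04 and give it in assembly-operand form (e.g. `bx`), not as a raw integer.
bx

[04] a0 cb 57 64 → 0xa0cb5764
  op=0xa0cb5764>>27=0x14 ⇒ addi (RI)
  rd@[26:23]=0x1 ⇒ bx
  imm@[22:0]=0x4b5764 ⇒ #4937572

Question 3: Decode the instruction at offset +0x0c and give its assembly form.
[0c] 6e 6b 0b cc → 0x6e6b0bcc
  opcode bits[31:27]=0xd: andi/RI
  rd: (w>>23)&0xf=0xc → r12
  imm: (w>>0)&0x7fffff=0x6b0bcc → #7015372

andi r12, #7015372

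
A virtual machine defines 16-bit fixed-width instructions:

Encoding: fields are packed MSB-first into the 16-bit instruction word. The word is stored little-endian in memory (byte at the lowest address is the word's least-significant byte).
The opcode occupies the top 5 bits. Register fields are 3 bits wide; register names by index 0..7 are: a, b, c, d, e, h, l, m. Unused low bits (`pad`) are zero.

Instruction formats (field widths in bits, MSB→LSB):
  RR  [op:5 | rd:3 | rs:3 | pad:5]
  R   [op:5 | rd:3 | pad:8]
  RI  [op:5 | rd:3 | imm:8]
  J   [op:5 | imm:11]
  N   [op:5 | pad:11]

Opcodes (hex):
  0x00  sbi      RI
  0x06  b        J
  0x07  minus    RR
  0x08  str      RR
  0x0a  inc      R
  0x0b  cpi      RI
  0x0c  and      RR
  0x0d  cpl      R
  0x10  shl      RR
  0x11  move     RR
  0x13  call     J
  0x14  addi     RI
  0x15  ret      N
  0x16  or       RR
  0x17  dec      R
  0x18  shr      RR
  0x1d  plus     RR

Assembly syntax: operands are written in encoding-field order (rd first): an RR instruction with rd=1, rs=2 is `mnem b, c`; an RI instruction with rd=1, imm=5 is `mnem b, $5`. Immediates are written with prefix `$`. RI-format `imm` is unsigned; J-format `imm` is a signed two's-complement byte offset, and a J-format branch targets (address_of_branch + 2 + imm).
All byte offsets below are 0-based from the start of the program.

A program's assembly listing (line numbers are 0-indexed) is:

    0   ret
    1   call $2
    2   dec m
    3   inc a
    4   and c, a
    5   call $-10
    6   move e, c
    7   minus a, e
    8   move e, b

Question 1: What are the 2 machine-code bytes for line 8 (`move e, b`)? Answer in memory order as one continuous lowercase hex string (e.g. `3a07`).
L8: move op=0x11:5|rd=4:3|rs=1:3|pad=0:5 ⇒ 0x8c20 ⇒ little 20 8c

208c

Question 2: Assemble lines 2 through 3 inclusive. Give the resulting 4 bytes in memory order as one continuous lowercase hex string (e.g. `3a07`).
line 2 (dec): pack op=0x17:5|rd=7:3|pad=0:8 = 0xbf00; little→ 00 bf
line 3 (inc): pack op=0xa:5|rd=0:3|pad=0:8 = 0x5000; little→ 00 50

00bf0050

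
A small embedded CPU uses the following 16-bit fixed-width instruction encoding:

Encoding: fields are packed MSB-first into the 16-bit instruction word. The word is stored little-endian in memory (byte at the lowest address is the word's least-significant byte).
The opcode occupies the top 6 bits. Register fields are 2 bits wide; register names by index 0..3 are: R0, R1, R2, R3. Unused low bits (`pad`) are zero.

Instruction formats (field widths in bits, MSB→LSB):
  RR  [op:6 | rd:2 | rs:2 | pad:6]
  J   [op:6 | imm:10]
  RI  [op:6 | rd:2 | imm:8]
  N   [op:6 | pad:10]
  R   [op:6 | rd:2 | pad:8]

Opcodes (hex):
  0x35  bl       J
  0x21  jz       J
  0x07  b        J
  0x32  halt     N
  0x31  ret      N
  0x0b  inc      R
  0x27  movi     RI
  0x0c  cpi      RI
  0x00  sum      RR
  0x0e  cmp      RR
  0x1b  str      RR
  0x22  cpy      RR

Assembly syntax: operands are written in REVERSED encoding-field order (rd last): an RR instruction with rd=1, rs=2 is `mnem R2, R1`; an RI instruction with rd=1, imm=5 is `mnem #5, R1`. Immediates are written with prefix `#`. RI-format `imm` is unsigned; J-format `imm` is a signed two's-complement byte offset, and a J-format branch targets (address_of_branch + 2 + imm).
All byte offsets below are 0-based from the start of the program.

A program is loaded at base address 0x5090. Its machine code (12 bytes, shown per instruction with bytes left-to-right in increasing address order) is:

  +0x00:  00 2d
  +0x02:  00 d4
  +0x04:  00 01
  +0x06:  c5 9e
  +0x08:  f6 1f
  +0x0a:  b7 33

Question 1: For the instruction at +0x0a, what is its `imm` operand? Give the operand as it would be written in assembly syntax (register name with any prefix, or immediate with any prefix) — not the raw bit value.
#183

[0a] b7 33 → 0x33b7
  top 6b → 0xc → cpi [RI]
  rd@[9:8]=0x3 ⇒ R3
  imm@[7:0]=0xb7 ⇒ #183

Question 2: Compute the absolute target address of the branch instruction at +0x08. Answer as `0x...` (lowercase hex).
0x5090

[08] f6 1f → 0x1ff6
  top 6b → 0x7 → b [J]
  [9:0] imm=1014 (s10→-10) = #-10
  target = base 0x5090 + off 0x08 + 2 + imm -10 = 0x5090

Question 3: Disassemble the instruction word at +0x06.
movi #197, R2

+0x06: c5 9e ⇒ word 0x9ec5 (little)
  top 6b → 0x27 → movi [RI]
  rd: (w>>8)&0x3=0x2 → R2
  imm: (w>>0)&0xff=0xc5 → #197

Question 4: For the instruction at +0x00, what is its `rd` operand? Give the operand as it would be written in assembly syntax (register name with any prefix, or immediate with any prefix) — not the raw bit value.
+0x00: 00 2d ⇒ word 0x2d00 (little)
  top 6b → 0xb → inc [R]
  rd: (w>>8)&0x3=0x1 → R1

R1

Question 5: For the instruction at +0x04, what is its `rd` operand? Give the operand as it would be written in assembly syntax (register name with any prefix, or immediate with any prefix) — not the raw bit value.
off 0x04: read 00 01 as little → 0x0100
  op=0x0100>>10=0x0 ⇒ sum (RR)
  rd: (w>>8)&0x3=0x1 → R1
  rs: (w>>6)&0x3=0x0 → R0

R1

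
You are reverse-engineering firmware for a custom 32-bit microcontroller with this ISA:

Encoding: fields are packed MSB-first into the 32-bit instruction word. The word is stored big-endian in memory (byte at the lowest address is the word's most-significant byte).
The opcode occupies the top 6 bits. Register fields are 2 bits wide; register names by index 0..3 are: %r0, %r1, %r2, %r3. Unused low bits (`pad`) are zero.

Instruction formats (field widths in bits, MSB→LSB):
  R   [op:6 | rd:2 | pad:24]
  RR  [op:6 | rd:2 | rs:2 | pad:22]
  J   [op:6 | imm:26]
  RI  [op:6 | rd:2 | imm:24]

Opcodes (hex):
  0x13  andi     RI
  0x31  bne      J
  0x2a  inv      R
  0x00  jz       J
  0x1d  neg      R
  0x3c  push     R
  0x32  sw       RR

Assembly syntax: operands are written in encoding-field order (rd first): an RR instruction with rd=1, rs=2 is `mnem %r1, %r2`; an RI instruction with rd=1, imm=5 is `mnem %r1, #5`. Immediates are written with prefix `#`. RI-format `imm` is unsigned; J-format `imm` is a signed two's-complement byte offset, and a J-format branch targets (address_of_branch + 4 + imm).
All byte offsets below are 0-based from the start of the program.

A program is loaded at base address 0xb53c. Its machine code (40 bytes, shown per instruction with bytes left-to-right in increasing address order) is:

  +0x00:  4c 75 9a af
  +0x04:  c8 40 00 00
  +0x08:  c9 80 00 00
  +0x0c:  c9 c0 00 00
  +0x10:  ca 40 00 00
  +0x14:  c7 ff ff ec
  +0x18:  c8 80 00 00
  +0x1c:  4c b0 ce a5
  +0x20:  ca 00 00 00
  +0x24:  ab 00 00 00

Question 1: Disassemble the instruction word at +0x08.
sw %r1, %r2

+0x08: c9 80 00 00 ⇒ word 0xc9800000 (big)
  opcode bits[31:26]=0x32: sw/RR
  rd@[25:24]=0x1 ⇒ %r1
  rs@[23:22]=0x2 ⇒ %r2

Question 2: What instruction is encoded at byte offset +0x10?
off 0x10: read ca 40 00 00 as big → 0xca400000
  op=0xca400000>>26=0x32 ⇒ sw (RR)
  rd: (w>>24)&0x3=0x2 → %r2
  rs: (w>>22)&0x3=0x1 → %r1

sw %r2, %r1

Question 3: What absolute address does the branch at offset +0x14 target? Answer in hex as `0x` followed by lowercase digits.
0xb540

off 0x14: read c7 ff ff ec as big → 0xc7ffffec
  op=0xc7ffffec>>26=0x31 ⇒ bne (J)
  imm: (w>>0)&0x3ffffff=0x3ffffec (s26→-20) → #-20
  target = base 0xb53c + off 0x14 + 4 + imm -20 = 0xb540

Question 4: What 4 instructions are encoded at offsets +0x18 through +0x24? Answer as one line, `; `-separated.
+0x18: c8 80 00 00 ⇒ word 0xc8800000 (big)
  opcode bits[31:26]=0x32: sw/RR
  rd@[25:24]=0x0 ⇒ %r0
  rs@[23:22]=0x2 ⇒ %r2
+0x1c: 4c b0 ce a5 ⇒ word 0x4cb0cea5 (big)
  opcode bits[31:26]=0x13: andi/RI
  rd@[25:24]=0x0 ⇒ %r0
  imm@[23:0]=0xb0cea5 ⇒ #11587237
+0x20: ca 00 00 00 ⇒ word 0xca000000 (big)
  opcode bits[31:26]=0x32: sw/RR
  rd@[25:24]=0x2 ⇒ %r2
  rs@[23:22]=0x0 ⇒ %r0
+0x24: ab 00 00 00 ⇒ word 0xab000000 (big)
  opcode bits[31:26]=0x2a: inv/R
  rd@[25:24]=0x3 ⇒ %r3

sw %r0, %r2; andi %r0, #11587237; sw %r2, %r0; inv %r3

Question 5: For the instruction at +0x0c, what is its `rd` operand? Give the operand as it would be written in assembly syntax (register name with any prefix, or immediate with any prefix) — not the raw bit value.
[0c] c9 c0 00 00 → 0xc9c00000
  top 6b → 0x32 → sw [RR]
  rd: (w>>24)&0x3=0x1 → %r1
  rs: (w>>22)&0x3=0x3 → %r3

%r1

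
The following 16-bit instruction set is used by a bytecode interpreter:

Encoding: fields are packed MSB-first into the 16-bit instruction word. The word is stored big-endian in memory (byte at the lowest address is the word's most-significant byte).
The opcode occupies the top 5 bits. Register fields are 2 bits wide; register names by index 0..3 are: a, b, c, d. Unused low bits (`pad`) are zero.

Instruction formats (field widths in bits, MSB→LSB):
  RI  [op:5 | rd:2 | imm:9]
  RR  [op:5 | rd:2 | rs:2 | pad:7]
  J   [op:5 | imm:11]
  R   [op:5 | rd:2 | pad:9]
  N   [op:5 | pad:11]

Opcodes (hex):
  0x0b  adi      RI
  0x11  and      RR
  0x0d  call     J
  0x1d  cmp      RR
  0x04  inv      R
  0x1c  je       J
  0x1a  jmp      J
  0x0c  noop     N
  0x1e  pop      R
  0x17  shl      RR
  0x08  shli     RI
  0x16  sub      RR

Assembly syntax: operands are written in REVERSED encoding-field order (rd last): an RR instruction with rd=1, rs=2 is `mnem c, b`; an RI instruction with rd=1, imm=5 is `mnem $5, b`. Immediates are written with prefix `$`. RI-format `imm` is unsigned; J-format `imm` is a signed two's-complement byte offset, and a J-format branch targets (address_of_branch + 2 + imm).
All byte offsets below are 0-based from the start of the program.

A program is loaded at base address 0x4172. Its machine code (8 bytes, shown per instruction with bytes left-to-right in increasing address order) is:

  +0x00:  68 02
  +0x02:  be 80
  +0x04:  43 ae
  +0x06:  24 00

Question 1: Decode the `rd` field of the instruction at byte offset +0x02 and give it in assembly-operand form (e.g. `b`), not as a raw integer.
+0x02: be 80 ⇒ word 0xbe80 (big)
  opcode bits[15:11]=0x17: shl/RR
  [10:9] rd=3 = d
  [8:7] rs=1 = b

d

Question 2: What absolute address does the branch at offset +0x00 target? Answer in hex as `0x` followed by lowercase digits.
+0x00: 68 02 ⇒ word 0x6802 (big)
  top 5b → 0xd → call [J]
  [10:0] imm=2 = $2
  target = base 0x4172 + off 0x00 + 2 + imm 2 = 0x4176

0x4176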